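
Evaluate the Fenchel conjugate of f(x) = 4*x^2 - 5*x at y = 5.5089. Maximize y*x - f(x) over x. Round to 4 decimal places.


f*(y) = sup_x {y*x - a*x^2 - b*x} = sup_x {(y-b)*x - a*x^2}
FOC: (y - b) - 2a*x = 0 => x* = (y - b)/(2a)
x* = (5.5089 + 5)/(2*4) = 1.3136
f*(5.5089) = (y-b)^2/(4a) = (5.5089 + 5)^2/(4*4)
= 110.437/16 = 6.9023


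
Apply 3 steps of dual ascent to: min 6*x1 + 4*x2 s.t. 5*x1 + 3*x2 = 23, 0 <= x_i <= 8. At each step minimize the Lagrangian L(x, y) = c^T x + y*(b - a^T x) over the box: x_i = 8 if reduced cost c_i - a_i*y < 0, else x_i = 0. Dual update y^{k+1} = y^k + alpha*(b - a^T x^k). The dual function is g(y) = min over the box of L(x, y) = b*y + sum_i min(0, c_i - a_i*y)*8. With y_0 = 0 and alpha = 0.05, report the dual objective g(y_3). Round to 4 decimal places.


Dual ascent for LP: min 6*x1 + 4*x2, 5*x1 + 3*x2 = 23, 0 <= x_i <= 8
Step 1: y^k = 0.0, reduced costs: (6.0, 4.0)
  x^k = (0.0, 0.0), subgradient = b - a^T x = 23.0
  y^{k+1} = 0.0 + 0.05*23.0 = 1.15
Step 2: y^k = 1.15, reduced costs: (0.25, 0.55)
  x^k = (0.0, 0.0), subgradient = b - a^T x = 23.0
  y^{k+1} = 1.15 + 0.05*23.0 = 2.3
Step 3: y^k = 2.3, reduced costs: (-5.5, -2.9)
  x^k = (8.0, 8.0), subgradient = b - a^T x = -41.0
  y^{k+1} = 2.3 + 0.05*-41.0 = 0.25
Dual objective at y_3 = 0.25: reduced costs (4.75, 3.25), box minimizer x = (0.0, 0.0)
g(y_3) = b*y + (c1 - a1*y)*x1 + (c2 - a2*y)*x2 = 23*0.25 + 4.75*0.0 + 3.25*0.0 = 5.75 + 0.0 + 0.0 = 5.75


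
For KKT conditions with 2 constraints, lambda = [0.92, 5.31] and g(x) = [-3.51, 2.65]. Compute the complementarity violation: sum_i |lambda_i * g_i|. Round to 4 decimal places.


KKT complementary slackness check:
lambda_1 * g_1 = 0.92 * -3.51 = -3.2292
lambda_2 * g_2 = 5.31 * 2.65 = 14.0715
Total violation = 3.2292 + 14.0715 = 17.3007


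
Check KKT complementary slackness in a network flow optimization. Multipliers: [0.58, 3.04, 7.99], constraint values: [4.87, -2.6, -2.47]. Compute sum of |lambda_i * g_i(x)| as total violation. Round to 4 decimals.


KKT complementary slackness check:
lambda_1 * g_1 = 0.58 * 4.87 = 2.8246
lambda_2 * g_2 = 3.04 * -2.6 = -7.904
lambda_3 * g_3 = 7.99 * -2.47 = -19.7353
Total violation = 2.8246 + 7.904 + 19.7353 = 30.4639


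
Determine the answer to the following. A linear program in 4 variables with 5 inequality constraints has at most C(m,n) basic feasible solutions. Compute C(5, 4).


Each vertex corresponds to some choice of n active constraints out of m, so the number of vertices is at most C(m, n) = m! / (n!(m-n)!).
m = 5, n = 4
Numerator: 5 * 4 * 3 * 2
Denominator: 4! = 24
C(5, 4) = 5


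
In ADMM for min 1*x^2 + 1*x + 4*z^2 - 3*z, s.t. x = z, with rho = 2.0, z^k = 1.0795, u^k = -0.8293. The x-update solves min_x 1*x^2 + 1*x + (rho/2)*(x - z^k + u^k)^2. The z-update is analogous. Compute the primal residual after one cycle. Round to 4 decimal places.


ADMM iteration with rho = 2.0, z^k = 1.0795, u^k = -0.8293
Step 1: x-update.
Minimize 1*x^2 + 1*x + (2.0/2)*(x - 1.0795 - 0.8293)^2
FOC: (2*1 + 2.0)*x = -1 + 2.0*(1.0795 + 0.8293)
x^{k+1} = 0.7044
Step 2: z-update.
Minimize 4*z^2 - 3*z + (2.0/2)*(0.7044 - z - 0.8293)^2
FOC: (2*4 + 2.0)*z = 3 + 2.0*(0.7044 - 0.8293)
z^{k+1} = 0.275
Step 3: u-update.
u^{k+1} = -0.8293 + 0.7044 - 0.275 = -0.3999
Step 4: Primal residual = |0.7044 - 0.275| = 0.4294


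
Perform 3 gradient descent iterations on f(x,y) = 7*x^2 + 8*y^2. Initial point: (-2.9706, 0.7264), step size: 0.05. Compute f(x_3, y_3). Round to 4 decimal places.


Gradient descent on f(x,y) = 7*x^2 + 8*y^2.
Starting point: (-2.9706, 0.7264), alpha = 0.05
Step 1: grad_x = 2*7*-2.9706 = -41.5884, grad_y = 2*8*0.7264 = 11.6224
  x_1 = -2.9706 - 0.05*-41.5884 = -0.8912
  y_1 = 0.7264 - 0.05*11.6224 = 0.1453
Step 2: grad_x = 2*7*-0.8912 = -12.4765, grad_y = 2*8*0.1453 = 2.3245
  x_2 = -0.8912 - 0.05*-12.4765 = -0.2674
  y_2 = 0.1453 - 0.05*2.3245 = 0.0291
Step 3: grad_x = 2*7*-0.2674 = -3.743, grad_y = 2*8*0.0291 = 0.4649
  x_3 = -0.2674 - 0.05*-3.743 = -0.0802
  y_3 = 0.0291 - 0.05*0.4649 = 0.0058
f(-0.0802, 0.0058) = 7*(-0.0802)^2 + 8*0.0058^2 = 0.0453


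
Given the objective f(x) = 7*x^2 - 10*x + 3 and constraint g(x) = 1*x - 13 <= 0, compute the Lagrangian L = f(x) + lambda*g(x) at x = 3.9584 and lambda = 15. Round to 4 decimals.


Step 1: Evaluate f(x).
f(3.9584) = 7*3.9584^2 - 10*3.9584 + 3 = 73.0985
Step 2: Evaluate g(x).
g(3.9584) = 1*3.9584 - 13 = -9.0416
Step 3: Compute Lagrangian.
L = 73.0985 + 15*-9.0416 = -62.5255


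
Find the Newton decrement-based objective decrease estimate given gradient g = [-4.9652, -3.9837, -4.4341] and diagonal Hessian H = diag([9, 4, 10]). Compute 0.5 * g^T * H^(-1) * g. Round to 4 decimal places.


Step 1: H is diagonal, so H^(-1) * g = [-0.5517, -0.9959, -0.4434].
Step 2: g^T H^(-1) g = sum_i g_i^2 / H_ii
  = (-4.9652)^2/9 + (-3.9837)^2/4 + (-4.4341)^2/10
  = 2.7392 + 3.9675 + 1.9661 = 8.6728
Step 3: Objective decrease = 0.5 * g^T H^(-1) g = 4.3364


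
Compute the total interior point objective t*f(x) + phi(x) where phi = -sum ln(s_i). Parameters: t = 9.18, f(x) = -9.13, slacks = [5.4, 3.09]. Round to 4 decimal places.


Step 1: Compute log-barrier.
ln values: [1.6864, 1.1282]
phi = -(1.6864 + 1.1282) = -2.8146
Step 2: Compute augmented objective.
t*f(x) = 9.18*-9.13 = -83.8134
Total = -83.8134 - 2.8146 = -86.628


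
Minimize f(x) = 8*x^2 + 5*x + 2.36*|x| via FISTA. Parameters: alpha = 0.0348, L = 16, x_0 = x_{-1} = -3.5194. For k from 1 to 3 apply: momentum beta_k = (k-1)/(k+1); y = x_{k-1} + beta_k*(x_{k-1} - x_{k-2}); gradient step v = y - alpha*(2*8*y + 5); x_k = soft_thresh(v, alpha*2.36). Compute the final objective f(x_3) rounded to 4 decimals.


FISTA on f(x) = 8*x^2 + 5*x + 2.36*|x|
L = 16, alpha = 0.0348
Iteration 1: beta = 0.0, y = -3.5194 + 0.0*(-3.5194 + 3.5194) = -3.5194
  grad(y) = -51.3104, v = y - alpha*grad = -1.7338
  prox(v) = soft_thresh(-1.7338, 0.0821) = -1.6517
Iteration 2: beta = 0.3333, y = -1.6517 + 0.3333*(-1.6517 + 3.5194) = -1.0291
  grad(y) = -11.4655, v = y - alpha*grad = -0.6301
  prox(v) = soft_thresh(-0.6301, 0.0821) = -0.548
Iteration 3: beta = 0.5, y = -0.548 + 0.5*(-0.548 + 1.6517) = 0.0039
  grad(y) = 5.0622, v = y - alpha*grad = -0.1723
  prox(v) = soft_thresh(-0.1723, 0.0821) = -0.0901
f(x_3) = 8*(-0.0901)^2 + 5*(-0.0901) + 2.36*|-0.0901| = -0.173


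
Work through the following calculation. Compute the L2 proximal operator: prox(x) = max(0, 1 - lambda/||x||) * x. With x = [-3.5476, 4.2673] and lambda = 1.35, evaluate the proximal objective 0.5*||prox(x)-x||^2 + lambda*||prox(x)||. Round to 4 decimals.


Step 1: Compute ||x||.
||x|| = 5.5494
Step 2: Compute scaling factor.
scale = max(0, 1 - 1.35/5.5494) = 0.7567
Step 3: prox(x) = [-2.6846, 3.2292]
||prox(x)|| = 4.1994
Step 4: Proximal objective.
0.5*||prox-x||^2 = 0.9113
lambda*||prox|| = 5.6692
Total = 6.5804


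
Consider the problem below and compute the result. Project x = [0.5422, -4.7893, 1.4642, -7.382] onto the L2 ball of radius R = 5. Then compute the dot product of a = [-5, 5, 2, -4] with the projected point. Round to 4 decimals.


Step 1: Compute ||x|| (intermediates to 6 decimals).
||x|| = sqrt(0.5422^2 + (-4.7893)^2 + 1.4642^2 + (-7.382)^2) = 8.936956
Step 2: Project.
Since ||x|| > R, scale = R/||x|| = 5/8.936956 = 0.559475, proj(x) = scale * x
proj(x) = [0.303347, -2.679494, 0.819183, -4.130044]
Step 3: Dot product.
a^T * proj(x) = -5*0.303347 + 5*(-2.679494) + 2*0.819183 - 4*(-4.130044) = 3.2443


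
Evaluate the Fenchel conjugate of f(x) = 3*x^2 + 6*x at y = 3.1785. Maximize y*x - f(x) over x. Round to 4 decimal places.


f*(y) = sup_x {y*x - a*x^2 - b*x} = sup_x {(y-b)*x - a*x^2}
FOC: (y - b) - 2a*x = 0 => x* = (y - b)/(2a)
x* = (3.1785 - 6)/(2*3) = -0.4703
f*(3.1785) = (y-b)^2/(4a) = (3.1785 - 6)^2/(4*3)
= 7.9609/12 = 0.6634


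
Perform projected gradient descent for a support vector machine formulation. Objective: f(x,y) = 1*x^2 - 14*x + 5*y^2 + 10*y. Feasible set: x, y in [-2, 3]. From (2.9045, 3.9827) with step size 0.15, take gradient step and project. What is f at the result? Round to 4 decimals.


Step 1: Compute gradient at (2.9045, 3.9827).
grad_x = 2*1*2.9045 - 14 = -8.191
grad_y = 2*5*3.9827 + 10 = 49.827
Step 2: Gradient step.
x_raw = 2.9045 - 0.15*-8.191 = 4.1332
y_raw = 3.9827 - 0.15*49.827 = -3.4914
Step 3: Project onto [-2, 3].
x_proj = clip(4.1332) = 3.0
y_proj = clip(-3.4914) = -2.0
Step 4: Evaluate f.
f(3.0, -2.0) = -33.0


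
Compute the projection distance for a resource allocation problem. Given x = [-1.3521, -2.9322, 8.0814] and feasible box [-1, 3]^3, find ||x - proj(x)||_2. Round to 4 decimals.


Project each component onto [-1, 3].
clip(-1.3521) = -1.0, clip(-2.9322) = -1.0, clip(8.0814) = 3.0
Projection = [-1.0, -1.0, 3.0]
Squared diffs: [0.124, 3.7334, 25.8206]
Distance = sqrt(29.678) = 5.4478


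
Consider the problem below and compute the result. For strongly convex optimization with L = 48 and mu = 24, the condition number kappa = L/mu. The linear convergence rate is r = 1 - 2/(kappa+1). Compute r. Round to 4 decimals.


Step 1: Compute the condition number.
kappa = L/mu = 48/24 = 2.0
Step 2: Compute the convergence rate.
r = 1 - 2/(kappa + 1) = 1 - 2*mu/(L + mu) = (L - mu)/(L + mu) = 24/72 = 0.3333


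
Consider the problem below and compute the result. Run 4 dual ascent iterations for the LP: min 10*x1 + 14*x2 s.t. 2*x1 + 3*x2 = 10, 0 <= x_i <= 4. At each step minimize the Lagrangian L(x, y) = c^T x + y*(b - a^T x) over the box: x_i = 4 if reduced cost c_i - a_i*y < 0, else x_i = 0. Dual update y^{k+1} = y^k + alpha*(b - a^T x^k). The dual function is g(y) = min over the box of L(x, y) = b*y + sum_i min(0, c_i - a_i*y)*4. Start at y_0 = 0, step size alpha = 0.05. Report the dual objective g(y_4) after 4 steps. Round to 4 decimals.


Dual ascent for LP: min 10*x1 + 14*x2, 2*x1 + 3*x2 = 10, 0 <= x_i <= 4
Step 1: y^k = 0.0, reduced costs: (10.0, 14.0)
  x^k = (0.0, 0.0), subgradient = b - a^T x = 10.0
  y^{k+1} = 0.0 + 0.05*10.0 = 0.5
Step 2: y^k = 0.5, reduced costs: (9.0, 12.5)
  x^k = (0.0, 0.0), subgradient = b - a^T x = 10.0
  y^{k+1} = 0.5 + 0.05*10.0 = 1.0
Step 3: y^k = 1.0, reduced costs: (8.0, 11.0)
  x^k = (0.0, 0.0), subgradient = b - a^T x = 10.0
  y^{k+1} = 1.0 + 0.05*10.0 = 1.5
Step 4: y^k = 1.5, reduced costs: (7.0, 9.5)
  x^k = (0.0, 0.0), subgradient = b - a^T x = 10.0
  y^{k+1} = 1.5 + 0.05*10.0 = 2.0
Dual objective at y_4 = 2.0: reduced costs (6.0, 8.0), box minimizer x = (0.0, 0.0)
g(y_4) = b*y + (c1 - a1*y)*x1 + (c2 - a2*y)*x2 = 10*2.0 + 6.0*0.0 + 8.0*0.0 = 20.0 + 0.0 + 0.0 = 20.0


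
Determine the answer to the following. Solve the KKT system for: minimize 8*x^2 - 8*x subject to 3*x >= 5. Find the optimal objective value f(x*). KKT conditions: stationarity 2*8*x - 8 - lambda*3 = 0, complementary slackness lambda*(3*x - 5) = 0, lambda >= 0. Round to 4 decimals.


Step 1: Try lambda = 0 (constraint inactive).
x_unc = 8/(2*8) = 0.5
Check: 3*0.5 = 1.5 < 5 -- violated!
Step 2: Constraint must be active: 3*x = 5
x* = 5/3 = 1.6667 (rounded; the exact value 5/3 is used below)
lambda = (2*8*(5/3) - 8)/3 = 6.2222
Step 3: Compute optimal value.
f(x*) = 8*(5/3)^2 - 8*(5/3) = 8.8889


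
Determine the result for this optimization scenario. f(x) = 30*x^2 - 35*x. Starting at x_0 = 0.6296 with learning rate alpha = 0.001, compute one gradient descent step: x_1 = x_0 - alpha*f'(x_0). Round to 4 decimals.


We compute the gradient at x_0 and apply the update.
f'(x) = 60*x - 35
f'(0.6296) = 60*0.6296 - 35 = 2.776
x_1 = 0.6296 - 0.001*2.776 = 0.6268


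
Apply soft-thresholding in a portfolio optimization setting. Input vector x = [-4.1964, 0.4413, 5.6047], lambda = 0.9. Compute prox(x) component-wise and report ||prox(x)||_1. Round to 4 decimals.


Soft-thresholding with lambda = 0.9:
prox(-4.1964) = sign(-4.1964)*max(|-4.1964| - 0.9, 0) = -3.2964
prox(0.4413) = sign(0.4413)*max(|0.4413| - 0.9, 0) = 0.0
prox(5.6047) = sign(5.6047)*max(|5.6047| - 0.9, 0) = 4.7047
prox(x) = [-3.2964, 0.0, 4.7047]
||prox(x)||_1 = 3.2964 + 0.0 + 4.7047 = 8.0011


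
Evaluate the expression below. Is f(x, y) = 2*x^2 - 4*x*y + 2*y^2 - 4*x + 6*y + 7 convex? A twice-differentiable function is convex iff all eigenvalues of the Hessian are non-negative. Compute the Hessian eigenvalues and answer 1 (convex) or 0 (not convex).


The Hessian of f(x,y) = 2*x^2 - 4*x*y + 2*y^2 - 4*x + 6*y + 7 is:
H = [[4, -4], [-4, 4]]
Trace = 4 + 4 = 8
Determinant = 4*4 - (-4)^2 = 0
Discriminant = (8)^2 - 4*0 = 64.0
Eigenvalues: lambda_1 = 0.0, lambda_2 = 8.0
The function is convex.

1


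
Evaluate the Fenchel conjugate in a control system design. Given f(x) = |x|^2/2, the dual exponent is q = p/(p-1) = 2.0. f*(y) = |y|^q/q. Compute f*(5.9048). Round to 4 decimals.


The conjugate exponent q satisfies 1/p + 1/q = 1.
p = 2, so q = 2/(2 - 1) = 2.0
|y|^q = 5.9048^2.0 = 34.8667
f*(5.9048) = 34.8667 / 2.0 = 17.4333


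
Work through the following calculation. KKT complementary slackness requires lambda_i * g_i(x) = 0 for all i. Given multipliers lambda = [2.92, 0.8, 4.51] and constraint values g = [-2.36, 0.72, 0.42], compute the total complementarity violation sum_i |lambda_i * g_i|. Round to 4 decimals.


KKT complementary slackness check:
lambda_1 * g_1 = 2.92 * -2.36 = -6.8912
lambda_2 * g_2 = 0.8 * 0.72 = 0.576
lambda_3 * g_3 = 4.51 * 0.42 = 1.8942
Total violation = 6.8912 + 0.576 + 1.8942 = 9.3614


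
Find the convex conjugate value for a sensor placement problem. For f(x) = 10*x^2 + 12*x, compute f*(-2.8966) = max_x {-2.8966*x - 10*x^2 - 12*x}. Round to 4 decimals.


f*(y) = sup_x {y*x - a*x^2 - b*x} = sup_x {(y-b)*x - a*x^2}
FOC: (y - b) - 2a*x = 0 => x* = (y - b)/(2a)
x* = (-2.8966 - 12)/(2*10) = -0.7448
f*(-2.8966) = (y-b)^2/(4a) = (-2.8966 - 12)^2/(4*10)
= 221.9087/40 = 5.5477


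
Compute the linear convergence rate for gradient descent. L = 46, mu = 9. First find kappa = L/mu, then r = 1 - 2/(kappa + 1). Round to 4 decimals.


Step 1: Compute the condition number.
kappa = L/mu = 46/9 = 5.1111
Step 2: Compute the convergence rate.
r = 1 - 2/(kappa + 1) = 1 - 2*mu/(L + mu) = (L - mu)/(L + mu) = 37/55 = 0.6727


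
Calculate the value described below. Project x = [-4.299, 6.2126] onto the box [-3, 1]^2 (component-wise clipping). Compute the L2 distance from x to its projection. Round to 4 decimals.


Project each component onto [-3, 1].
clip(-4.299) = -3.0, clip(6.2126) = 1.0
Projection = [-3.0, 1.0]
Squared diffs: [1.6874, 27.1712]
Distance = sqrt(28.8586) = 5.372


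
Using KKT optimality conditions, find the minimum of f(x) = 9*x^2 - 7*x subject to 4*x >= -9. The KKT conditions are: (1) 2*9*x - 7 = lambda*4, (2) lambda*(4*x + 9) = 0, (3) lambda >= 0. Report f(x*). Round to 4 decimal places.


Step 1: Try lambda = 0 (constraint inactive).
Stationarity: 2*9*x - 7 = 0
x* = 7/(2*9) = 7/18 = 0.3889 (rounded; the exact value 7/18 is used below)
Check constraint: 4*0.3889 = 1.5556 >= -9 -- satisfied.
Step 2: Compute optimal value.
f(x*) = 9*(7/18)^2 - 7*(7/18) = -1.3611


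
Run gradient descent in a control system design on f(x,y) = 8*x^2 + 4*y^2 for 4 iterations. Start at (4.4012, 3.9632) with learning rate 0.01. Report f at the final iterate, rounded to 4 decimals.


Gradient descent on f(x,y) = 8*x^2 + 4*y^2.
Starting point: (4.4012, 3.9632), alpha = 0.01
Step 1: grad_x = 2*8*4.4012 = 70.4192, grad_y = 2*4*3.9632 = 31.7056
  x_1 = 4.4012 - 0.01*70.4192 = 3.697
  y_1 = 3.9632 - 0.01*31.7056 = 3.6461
Step 2: grad_x = 2*8*3.697 = 59.1521, grad_y = 2*4*3.6461 = 29.1692
  x_2 = 3.697 - 0.01*59.1521 = 3.1055
  y_2 = 3.6461 - 0.01*29.1692 = 3.3545
Step 3: grad_x = 2*8*3.1055 = 49.6878, grad_y = 2*4*3.3545 = 26.8356
  x_3 = 3.1055 - 0.01*49.6878 = 2.6086
  y_3 = 3.3545 - 0.01*26.8356 = 3.0861
Step 4: grad_x = 2*8*2.6086 = 41.7377, grad_y = 2*4*3.0861 = 24.6888
  x_4 = 2.6086 - 0.01*41.7377 = 2.1912
  y_4 = 3.0861 - 0.01*24.6888 = 2.8392
f(2.1912, 2.8392) = 8*2.1912^2 + 4*2.8392^2 = 70.6564


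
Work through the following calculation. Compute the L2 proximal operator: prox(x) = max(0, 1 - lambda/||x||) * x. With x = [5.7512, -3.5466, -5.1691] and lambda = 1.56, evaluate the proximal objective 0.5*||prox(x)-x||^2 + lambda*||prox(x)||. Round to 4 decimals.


Step 1: Compute ||x||.
||x|| = 8.5073
Step 2: Compute scaling factor.
scale = max(0, 1 - 1.56/8.5073) = 0.8166
Step 3: prox(x) = [4.6966, -2.8963, -4.2212]
||prox(x)|| = 6.9473
Step 4: Proximal objective.
0.5*||prox-x||^2 = 1.2168
lambda*||prox|| = 10.8378
Total = 12.0546


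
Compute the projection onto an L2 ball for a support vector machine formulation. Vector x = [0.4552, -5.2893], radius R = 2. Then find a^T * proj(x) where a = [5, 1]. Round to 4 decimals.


Step 1: Compute ||x|| (intermediates to 6 decimals).
||x|| = sqrt(0.4552^2 + (-5.2893)^2) = 5.308851
Step 2: Project.
Since ||x|| > R, scale = R/||x|| = 2/5.308851 = 0.376729, proj(x) = scale * x
proj(x) = [0.171487, -1.992633]
Step 3: Dot product.
a^T * proj(x) = 5*0.171487 + 1*(-1.992633) = -1.1352


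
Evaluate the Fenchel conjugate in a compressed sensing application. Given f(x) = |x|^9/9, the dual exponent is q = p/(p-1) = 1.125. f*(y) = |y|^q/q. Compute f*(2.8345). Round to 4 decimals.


The conjugate exponent q satisfies 1/p + 1/q = 1.
p = 9, so q = 9/(9 - 1) = 1.125
|y|^q = 2.8345^1.125 = 3.2288
f*(2.8345) = 3.2288 / 1.125 = 2.87


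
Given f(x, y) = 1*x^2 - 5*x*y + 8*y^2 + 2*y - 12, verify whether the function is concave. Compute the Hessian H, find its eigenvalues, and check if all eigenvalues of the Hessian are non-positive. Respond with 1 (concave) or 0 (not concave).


The Hessian of f(x,y) = 1*x^2 - 5*x*y + 8*y^2 + 2*y - 12 is:
H = [[2, -5], [-5, 16]]
Trace = 2 + 16 = 18
Determinant = 2*16 - (-5)^2 = 7
Discriminant = (18)^2 - 4*7 = 296.0
Eigenvalues: lambda_1 = 0.3977, lambda_2 = 17.6023
The function is not concave.

0


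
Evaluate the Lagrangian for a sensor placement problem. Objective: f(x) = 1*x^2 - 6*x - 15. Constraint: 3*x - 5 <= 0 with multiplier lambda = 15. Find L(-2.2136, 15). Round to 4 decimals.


Step 1: Evaluate f(x).
f(-2.2136) = 1*(-2.2136)^2 - 6*(-2.2136) - 15 = 3.1816
Step 2: Evaluate g(x).
g(-2.2136) = 3*-2.2136 - 5 = -11.6408
Step 3: Compute Lagrangian.
L = 3.1816 + 15*-11.6408 = -171.4304


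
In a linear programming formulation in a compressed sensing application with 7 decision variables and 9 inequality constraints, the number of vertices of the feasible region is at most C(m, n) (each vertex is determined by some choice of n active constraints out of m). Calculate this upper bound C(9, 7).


Each vertex corresponds to some choice of n active constraints out of m, so the number of vertices is at most C(m, n) = m! / (n!(m-n)!).
m = 9, n = 7
Numerator: 9 * 8 * 7 * 6 * 5 * 4 * 3
Denominator: 7! = 5040
C(9, 7) = 36


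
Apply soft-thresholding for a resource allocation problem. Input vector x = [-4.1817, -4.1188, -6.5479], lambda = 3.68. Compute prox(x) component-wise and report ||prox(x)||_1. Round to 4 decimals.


Soft-thresholding with lambda = 3.68:
prox(-4.1817) = sign(-4.1817)*max(|-4.1817| - 3.68, 0) = -0.5017
prox(-4.1188) = sign(-4.1188)*max(|-4.1188| - 3.68, 0) = -0.4388
prox(-6.5479) = sign(-6.5479)*max(|-6.5479| - 3.68, 0) = -2.8679
prox(x) = [-0.5017, -0.4388, -2.8679]
||prox(x)||_1 = 0.5017 + 0.4388 + 2.8679 = 3.8084


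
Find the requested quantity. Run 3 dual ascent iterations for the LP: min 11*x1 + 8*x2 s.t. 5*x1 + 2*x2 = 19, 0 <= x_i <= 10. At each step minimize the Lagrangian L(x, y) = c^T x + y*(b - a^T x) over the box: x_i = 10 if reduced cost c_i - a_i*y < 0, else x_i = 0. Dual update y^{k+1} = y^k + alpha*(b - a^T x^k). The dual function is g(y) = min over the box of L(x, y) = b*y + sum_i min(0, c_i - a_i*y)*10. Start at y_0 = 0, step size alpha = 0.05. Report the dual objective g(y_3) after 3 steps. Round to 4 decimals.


Dual ascent for LP: min 11*x1 + 8*x2, 5*x1 + 2*x2 = 19, 0 <= x_i <= 10
Step 1: y^k = 0.0, reduced costs: (11.0, 8.0)
  x^k = (0.0, 0.0), subgradient = b - a^T x = 19.0
  y^{k+1} = 0.0 + 0.05*19.0 = 0.95
Step 2: y^k = 0.95, reduced costs: (6.25, 6.1)
  x^k = (0.0, 0.0), subgradient = b - a^T x = 19.0
  y^{k+1} = 0.95 + 0.05*19.0 = 1.9
Step 3: y^k = 1.9, reduced costs: (1.5, 4.2)
  x^k = (0.0, 0.0), subgradient = b - a^T x = 19.0
  y^{k+1} = 1.9 + 0.05*19.0 = 2.85
Dual objective at y_3 = 2.85: reduced costs (-3.25, 2.3), box minimizer x = (10.0, 0.0)
g(y_3) = b*y + (c1 - a1*y)*x1 + (c2 - a2*y)*x2 = 19*2.85 + (-3.25)*10.0 + 2.3*0.0 = 54.15 - 32.5 + 0.0 = 21.65


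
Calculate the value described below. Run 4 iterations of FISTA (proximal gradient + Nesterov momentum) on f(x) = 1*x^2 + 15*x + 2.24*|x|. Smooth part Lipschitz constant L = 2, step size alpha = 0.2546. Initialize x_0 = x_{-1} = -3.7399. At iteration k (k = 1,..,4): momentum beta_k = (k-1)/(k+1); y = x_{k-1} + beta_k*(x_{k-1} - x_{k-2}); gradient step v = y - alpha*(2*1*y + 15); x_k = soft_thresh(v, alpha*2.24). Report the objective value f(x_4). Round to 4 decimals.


FISTA on f(x) = 1*x^2 + 15*x + 2.24*|x|
L = 2, alpha = 0.2546
Iteration 1: beta = 0.0, y = -3.7399 + 0.0*(-3.7399 + 3.7399) = -3.7399
  grad(y) = 7.5202, v = y - alpha*grad = -5.6545
  prox(v) = soft_thresh(-5.6545, 0.5703) = -5.0842
Iteration 2: beta = 0.3333, y = -5.0842 + 0.3333*(-5.0842 + 3.7399) = -5.5324
  grad(y) = 3.9353, v = y - alpha*grad = -6.5343
  prox(v) = soft_thresh(-6.5343, 0.5703) = -5.964
Iteration 3: beta = 0.5, y = -5.964 + 0.5*(-5.964 + 5.0842) = -6.4038
  grad(y) = 2.1923, v = y - alpha*grad = -6.962
  prox(v) = soft_thresh(-6.962, 0.5703) = -6.3917
Iteration 4: beta = 0.6, y = -6.3917 + 0.6*(-6.3917 + 5.964) = -6.6483
  grad(y) = 1.7033, v = y - alpha*grad = -7.082
  prox(v) = soft_thresh(-7.082, 0.5703) = -6.5117
f(x_4) = 1*(-6.5117)^2 + 15*(-6.5117) + 2.24*|-6.5117| = -40.6871


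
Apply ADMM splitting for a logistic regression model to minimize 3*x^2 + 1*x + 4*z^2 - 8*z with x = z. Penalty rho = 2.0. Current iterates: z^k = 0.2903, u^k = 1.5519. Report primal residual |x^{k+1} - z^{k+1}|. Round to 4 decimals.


ADMM iteration with rho = 2.0, z^k = 0.2903, u^k = 1.5519
Step 1: x-update.
Minimize 3*x^2 + 1*x + (2.0/2)*(x - 0.2903 + 1.5519)^2
FOC: (2*3 + 2.0)*x = -1 + 2.0*(0.2903 - 1.5519)
x^{k+1} = -0.4404
Step 2: z-update.
Minimize 4*z^2 - 8*z + (2.0/2)*(-0.4404 - z + 1.5519)^2
FOC: (2*4 + 2.0)*z = 8 + 2.0*(-0.4404 + 1.5519)
z^{k+1} = 1.0223
Step 3: u-update.
u^{k+1} = 1.5519 - 0.4404 - 1.0223 = 0.0892
Step 4: Primal residual = |-0.4404 - 1.0223| = 1.4627


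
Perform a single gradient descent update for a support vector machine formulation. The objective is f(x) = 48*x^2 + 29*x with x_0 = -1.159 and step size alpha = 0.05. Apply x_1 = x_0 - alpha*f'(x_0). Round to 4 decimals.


We compute the gradient at x_0 and apply the update.
f'(x) = 96*x + 29
f'(-1.159) = 96*-1.159 + 29 = -82.264
x_1 = -1.159 - 0.05*-82.264 = 2.9542


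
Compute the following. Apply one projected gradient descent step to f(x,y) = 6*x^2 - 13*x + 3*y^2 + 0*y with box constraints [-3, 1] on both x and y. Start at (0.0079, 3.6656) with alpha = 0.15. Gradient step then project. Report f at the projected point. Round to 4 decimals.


Step 1: Compute gradient at (0.0079, 3.6656).
grad_x = 2*6*0.0079 - 13 = -12.9052
grad_y = 2*3*3.6656 + 0 = 21.9936
Step 2: Gradient step.
x_raw = 0.0079 - 0.15*-12.9052 = 1.9437
y_raw = 3.6656 - 0.15*21.9936 = 0.3666
Step 3: Project onto [-3, 1].
x_proj = clip(1.9437) = 1.0
y_proj = clip(0.3666) = 0.3666
Step 4: Evaluate f.
f(1.0, 0.3666) = -6.5969


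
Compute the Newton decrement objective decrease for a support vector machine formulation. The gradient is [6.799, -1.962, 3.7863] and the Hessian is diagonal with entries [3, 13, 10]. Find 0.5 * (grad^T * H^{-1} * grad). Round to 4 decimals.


Step 1: H is diagonal, so H^(-1) * g = [2.2663, -0.1509, 0.3786].
Step 2: g^T H^(-1) g = sum_i g_i^2 / H_ii
  = (6.799)^2/3 + (-1.962)^2/13 + (3.7863)^2/10
  = 15.4088 + 0.2961 + 1.4336 = 17.1385
Step 3: Objective decrease = 0.5 * g^T H^(-1) g = 8.5693


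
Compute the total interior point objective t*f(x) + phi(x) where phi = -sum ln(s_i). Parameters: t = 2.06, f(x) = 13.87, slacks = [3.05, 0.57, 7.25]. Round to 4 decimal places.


Step 1: Compute log-barrier.
ln values: [1.1151, -0.5621, 1.981]
phi = -(1.1151 - 0.5621 + 1.981) = -2.534
Step 2: Compute augmented objective.
t*f(x) = 2.06*13.87 = 28.5722
Total = 28.5722 - 2.534 = 26.0382


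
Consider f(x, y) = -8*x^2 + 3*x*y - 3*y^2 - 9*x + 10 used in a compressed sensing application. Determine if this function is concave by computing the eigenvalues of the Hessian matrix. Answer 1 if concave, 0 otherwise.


The Hessian of f(x,y) = -8*x^2 + 3*x*y - 3*y^2 - 9*x + 10 is:
H = [[-16, 3], [3, -6]]
Trace = -16 - 6 = -22
Determinant = -16*-6 - (3)^2 = 87
Discriminant = (-22)^2 - 4*87 = 136.0
Eigenvalues: lambda_1 = -16.831, lambda_2 = -5.169
The function is concave.

1


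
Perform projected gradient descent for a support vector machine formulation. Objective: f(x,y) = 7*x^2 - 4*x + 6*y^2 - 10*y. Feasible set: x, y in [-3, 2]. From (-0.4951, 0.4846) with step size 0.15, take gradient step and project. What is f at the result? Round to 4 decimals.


Step 1: Compute gradient at (-0.4951, 0.4846).
grad_x = 2*7*-0.4951 - 4 = -10.9314
grad_y = 2*6*0.4846 - 10 = -4.1848
Step 2: Gradient step.
x_raw = -0.4951 - 0.15*-10.9314 = 1.1446
y_raw = 0.4846 - 0.15*-4.1848 = 1.1123
Step 3: Project onto [-3, 2].
x_proj = clip(1.1446) = 1.1446
y_proj = clip(1.1123) = 1.1123
Step 4: Evaluate f.
f(1.1446, 1.1123) = 0.8928


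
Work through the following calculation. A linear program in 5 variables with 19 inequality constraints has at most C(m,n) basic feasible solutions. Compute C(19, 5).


Each vertex corresponds to some choice of n active constraints out of m, so the number of vertices is at most C(m, n) = m! / (n!(m-n)!).
m = 19, n = 5
Numerator: 19 * 18 * 17 * 16 * 15
Denominator: 5! = 120
C(19, 5) = 11628


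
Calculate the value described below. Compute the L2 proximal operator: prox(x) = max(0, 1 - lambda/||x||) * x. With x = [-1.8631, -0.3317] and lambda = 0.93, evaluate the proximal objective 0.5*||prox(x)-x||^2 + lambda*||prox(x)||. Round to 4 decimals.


Step 1: Compute ||x||.
||x|| = 1.8924
Step 2: Compute scaling factor.
scale = max(0, 1 - 0.93/1.8924) = 0.5086
Step 3: prox(x) = [-0.9475, -0.1687]
||prox(x)|| = 0.9624
Step 4: Proximal objective.
0.5*||prox-x||^2 = 0.4325
lambda*||prox|| = 0.895
Total = 1.3275


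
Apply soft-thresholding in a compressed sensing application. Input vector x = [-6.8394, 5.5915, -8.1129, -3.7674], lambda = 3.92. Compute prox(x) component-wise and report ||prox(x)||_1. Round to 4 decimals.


Soft-thresholding with lambda = 3.92:
prox(-6.8394) = sign(-6.8394)*max(|-6.8394| - 3.92, 0) = -2.9194
prox(5.5915) = sign(5.5915)*max(|5.5915| - 3.92, 0) = 1.6715
prox(-8.1129) = sign(-8.1129)*max(|-8.1129| - 3.92, 0) = -4.1929
prox(-3.7674) = sign(-3.7674)*max(|-3.7674| - 3.92, 0) = 0.0
prox(x) = [-2.9194, 1.6715, -4.1929, 0.0]
||prox(x)||_1 = 2.9194 + 1.6715 + 4.1929 + 0.0 = 8.7838


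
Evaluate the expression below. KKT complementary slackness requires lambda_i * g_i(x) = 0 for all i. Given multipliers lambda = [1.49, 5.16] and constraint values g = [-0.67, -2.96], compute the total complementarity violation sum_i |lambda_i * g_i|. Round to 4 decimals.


KKT complementary slackness check:
lambda_1 * g_1 = 1.49 * -0.67 = -0.9983
lambda_2 * g_2 = 5.16 * -2.96 = -15.2736
Total violation = 0.9983 + 15.2736 = 16.2719


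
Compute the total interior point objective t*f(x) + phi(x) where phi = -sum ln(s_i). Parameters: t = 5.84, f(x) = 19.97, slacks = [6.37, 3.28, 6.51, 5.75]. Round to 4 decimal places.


Step 1: Compute log-barrier.
ln values: [1.8516, 1.1878, 1.8733, 1.7492]
phi = -(1.8516 + 1.1878 + 1.8733 + 1.7492) = -6.662
Step 2: Compute augmented objective.
t*f(x) = 5.84*19.97 = 116.6248
Total = 116.6248 - 6.662 = 109.9628


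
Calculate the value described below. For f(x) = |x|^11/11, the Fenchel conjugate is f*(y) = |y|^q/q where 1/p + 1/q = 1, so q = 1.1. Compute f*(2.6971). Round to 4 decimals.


The conjugate exponent q satisfies 1/p + 1/q = 1.
p = 11, so q = 11/(11 - 1) = 1.1
|y|^q = 2.6971^1.1 = 2.9784
f*(2.6971) = 2.9784 / 1.1 = 2.7077


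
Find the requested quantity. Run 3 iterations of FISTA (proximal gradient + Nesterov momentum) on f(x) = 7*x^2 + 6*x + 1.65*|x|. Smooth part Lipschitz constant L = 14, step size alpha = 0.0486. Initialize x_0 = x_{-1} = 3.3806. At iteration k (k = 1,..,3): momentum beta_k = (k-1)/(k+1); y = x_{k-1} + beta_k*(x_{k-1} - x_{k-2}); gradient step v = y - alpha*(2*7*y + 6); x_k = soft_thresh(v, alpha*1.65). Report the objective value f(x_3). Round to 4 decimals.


FISTA on f(x) = 7*x^2 + 6*x + 1.65*|x|
L = 14, alpha = 0.0486
Iteration 1: beta = 0.0, y = 3.3806 + 0.0*(3.3806 - 3.3806) = 3.3806
  grad(y) = 53.3284, v = y - alpha*grad = 0.7888
  prox(v) = soft_thresh(0.7888, 0.0802) = 0.7086
Iteration 2: beta = 0.3333, y = 0.7086 + 0.3333*(0.7086 - 3.3806) = -0.182
  grad(y) = 3.452, v = y - alpha*grad = -0.3498
  prox(v) = soft_thresh(-0.3498, 0.0802) = -0.2696
Iteration 3: beta = 0.5, y = -0.2696 + 0.5*(-0.2696 - 0.7086) = -0.7587
  grad(y) = -4.6217, v = y - alpha*grad = -0.5341
  prox(v) = soft_thresh(-0.5341, 0.0802) = -0.4539
f(x_3) = 7*(-0.4539)^2 + 6*(-0.4539) + 1.65*|-0.4539| = -0.5323


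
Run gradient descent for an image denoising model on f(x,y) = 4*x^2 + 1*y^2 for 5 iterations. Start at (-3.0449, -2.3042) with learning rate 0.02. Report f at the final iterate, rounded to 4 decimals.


Gradient descent on f(x,y) = 4*x^2 + 1*y^2.
Starting point: (-3.0449, -2.3042), alpha = 0.02
Step 1: grad_x = 2*4*-3.0449 = -24.3592, grad_y = 2*1*-2.3042 = -4.6084
  x_1 = -3.0449 - 0.02*-24.3592 = -2.5577
  y_1 = -2.3042 - 0.02*-4.6084 = -2.212
Step 2: grad_x = 2*4*-2.5577 = -20.4617, grad_y = 2*1*-2.212 = -4.4241
  x_2 = -2.5577 - 0.02*-20.4617 = -2.1485
  y_2 = -2.212 - 0.02*-4.4241 = -2.1236
Step 3: grad_x = 2*4*-2.1485 = -17.1879, grad_y = 2*1*-2.1236 = -4.2471
  x_3 = -2.1485 - 0.02*-17.1879 = -1.8047
  y_3 = -2.1236 - 0.02*-4.2471 = -2.0386
Step 4: grad_x = 2*4*-1.8047 = -14.4378, grad_y = 2*1*-2.0386 = -4.0772
  x_4 = -1.8047 - 0.02*-14.4378 = -1.516
  y_4 = -2.0386 - 0.02*-4.0772 = -1.9571
Step 5: grad_x = 2*4*-1.516 = -12.1277, grad_y = 2*1*-1.9571 = -3.9141
  x_5 = -1.516 - 0.02*-12.1277 = -1.2734
  y_5 = -1.9571 - 0.02*-3.9141 = -1.8788
f(-1.2734, -1.8788) = 4*(-1.2734)^2 + 1*(-1.8788)^2 = 10.0161


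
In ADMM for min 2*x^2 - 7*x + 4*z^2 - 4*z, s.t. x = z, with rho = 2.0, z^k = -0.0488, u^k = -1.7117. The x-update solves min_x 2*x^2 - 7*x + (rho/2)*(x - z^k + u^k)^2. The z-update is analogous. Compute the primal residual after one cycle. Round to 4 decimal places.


ADMM iteration with rho = 2.0, z^k = -0.0488, u^k = -1.7117
Step 1: x-update.
Minimize 2*x^2 - 7*x + (2.0/2)*(x + 0.0488 - 1.7117)^2
FOC: (2*2 + 2.0)*x = 7 + 2.0*(-0.0488 + 1.7117)
x^{k+1} = 1.721
Step 2: z-update.
Minimize 4*z^2 - 4*z + (2.0/2)*(1.721 - z - 1.7117)^2
FOC: (2*4 + 2.0)*z = 4 + 2.0*(1.721 - 1.7117)
z^{k+1} = 0.4019
Step 3: u-update.
u^{k+1} = -1.7117 + 1.721 - 0.4019 = -0.3926
Step 4: Primal residual = |1.721 - 0.4019| = 1.3191


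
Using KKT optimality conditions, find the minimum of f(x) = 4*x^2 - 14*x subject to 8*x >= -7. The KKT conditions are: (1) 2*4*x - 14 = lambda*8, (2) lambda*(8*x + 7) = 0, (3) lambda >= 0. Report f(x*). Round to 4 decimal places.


Step 1: Try lambda = 0 (constraint inactive).
Stationarity: 2*4*x - 14 = 0
x* = 14/(2*4) = 1.75
Check constraint: 8*1.75 = 14.0 >= -7 -- satisfied.
Step 2: Compute optimal value.
f(x*) = 4*1.75^2 - 14*1.75 = -12.25


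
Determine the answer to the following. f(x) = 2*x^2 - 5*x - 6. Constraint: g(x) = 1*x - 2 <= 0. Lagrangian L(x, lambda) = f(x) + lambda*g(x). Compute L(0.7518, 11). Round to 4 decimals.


Step 1: Evaluate f(x).
f(0.7518) = 2*0.7518^2 - 5*0.7518 - 6 = -8.6286
Step 2: Evaluate g(x).
g(0.7518) = 1*0.7518 - 2 = -1.2482
Step 3: Compute Lagrangian.
L = -8.6286 + 11*-1.2482 = -22.3588


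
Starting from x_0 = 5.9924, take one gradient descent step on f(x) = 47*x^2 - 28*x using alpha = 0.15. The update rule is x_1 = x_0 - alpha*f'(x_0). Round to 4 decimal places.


We compute the gradient at x_0 and apply the update.
f'(x) = 94*x - 28
f'(5.9924) = 94*5.9924 - 28 = 535.2856
x_1 = 5.9924 - 0.15*535.2856 = -74.3004


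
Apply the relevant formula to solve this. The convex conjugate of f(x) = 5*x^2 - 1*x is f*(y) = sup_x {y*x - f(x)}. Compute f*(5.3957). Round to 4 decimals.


f*(y) = sup_x {y*x - a*x^2 - b*x} = sup_x {(y-b)*x - a*x^2}
FOC: (y - b) - 2a*x = 0 => x* = (y - b)/(2a)
x* = (5.3957 + 1)/(2*5) = 0.6396
f*(5.3957) = (y-b)^2/(4a) = (5.3957 + 1)^2/(4*5)
= 40.905/20 = 2.0452


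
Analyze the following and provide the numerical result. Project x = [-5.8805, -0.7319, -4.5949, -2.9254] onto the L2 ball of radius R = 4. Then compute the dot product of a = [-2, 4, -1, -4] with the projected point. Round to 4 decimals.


Step 1: Compute ||x|| (intermediates to 6 decimals).
||x|| = sqrt((-5.8805)^2 + (-0.7319)^2 + (-4.5949)^2 + (-2.9254)^2) = 8.049039
Step 2: Project.
Since ||x|| > R, scale = R/||x|| = 4/8.049039 = 0.496954, proj(x) = scale * x
proj(x) = [-2.922338, -0.363721, -2.283454, -1.453789]
Step 3: Dot product.
a^T * proj(x) = -2*(-2.922338) + 4*(-0.363721) - 1*(-2.283454) - 4*(-1.453789) = 12.4884


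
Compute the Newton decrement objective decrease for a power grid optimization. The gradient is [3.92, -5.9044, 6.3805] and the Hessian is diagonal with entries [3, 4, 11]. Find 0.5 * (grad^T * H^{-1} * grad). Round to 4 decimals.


Step 1: H is diagonal, so H^(-1) * g = [1.3067, -1.4761, 0.58].
Step 2: g^T H^(-1) g = sum_i g_i^2 / H_ii
  = (3.92)^2/3 + (-5.9044)^2/4 + (6.3805)^2/11
  = 5.1221 + 8.7155 + 3.701 = 17.5386
Step 3: Objective decrease = 0.5 * g^T H^(-1) g = 8.7693


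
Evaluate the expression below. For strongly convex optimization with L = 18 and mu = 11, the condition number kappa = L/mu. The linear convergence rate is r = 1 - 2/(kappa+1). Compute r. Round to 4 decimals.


Step 1: Compute the condition number.
kappa = L/mu = 18/11 = 1.6364
Step 2: Compute the convergence rate.
r = 1 - 2/(kappa + 1) = 1 - 2*mu/(L + mu) = (L - mu)/(L + mu) = 7/29 = 0.2414


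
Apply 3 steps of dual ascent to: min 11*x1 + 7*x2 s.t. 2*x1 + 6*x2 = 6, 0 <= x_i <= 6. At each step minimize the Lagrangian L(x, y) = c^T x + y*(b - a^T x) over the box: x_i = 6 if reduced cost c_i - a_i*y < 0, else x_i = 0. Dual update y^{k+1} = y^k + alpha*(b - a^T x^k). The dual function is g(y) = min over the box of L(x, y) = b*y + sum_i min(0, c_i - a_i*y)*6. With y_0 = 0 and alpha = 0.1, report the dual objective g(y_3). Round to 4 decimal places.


Dual ascent for LP: min 11*x1 + 7*x2, 2*x1 + 6*x2 = 6, 0 <= x_i <= 6
Step 1: y^k = 0.0, reduced costs: (11.0, 7.0)
  x^k = (0.0, 0.0), subgradient = b - a^T x = 6.0
  y^{k+1} = 0.0 + 0.1*6.0 = 0.6
Step 2: y^k = 0.6, reduced costs: (9.8, 3.4)
  x^k = (0.0, 0.0), subgradient = b - a^T x = 6.0
  y^{k+1} = 0.6 + 0.1*6.0 = 1.2
Step 3: y^k = 1.2, reduced costs: (8.6, -0.2)
  x^k = (0.0, 6.0), subgradient = b - a^T x = -30.0
  y^{k+1} = 1.2 + 0.1*-30.0 = -1.8
Dual objective at y_3 = -1.8: reduced costs (14.6, 17.8), box minimizer x = (0.0, 0.0)
g(y_3) = b*y + (c1 - a1*y)*x1 + (c2 - a2*y)*x2 = 6*(-1.8) + 14.6*0.0 + 17.8*0.0 = -10.8 + 0.0 + 0.0 = -10.8


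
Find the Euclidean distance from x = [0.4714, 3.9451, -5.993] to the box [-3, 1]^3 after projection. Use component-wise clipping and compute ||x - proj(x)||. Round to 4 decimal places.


Project each component onto [-3, 1].
clip(0.4714) = 0.4714, clip(3.9451) = 1.0, clip(-5.993) = -3.0
Projection = [0.4714, 1.0, -3.0]
Squared diffs: [0.0, 8.6736, 8.958]
Distance = sqrt(17.6316) = 4.199


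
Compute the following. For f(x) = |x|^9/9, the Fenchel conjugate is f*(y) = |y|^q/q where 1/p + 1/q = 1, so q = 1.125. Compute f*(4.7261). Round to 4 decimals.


The conjugate exponent q satisfies 1/p + 1/q = 1.
p = 9, so q = 9/(9 - 1) = 1.125
|y|^q = 4.7261^1.125 = 5.7387
f*(4.7261) = 5.7387 / 1.125 = 5.1011


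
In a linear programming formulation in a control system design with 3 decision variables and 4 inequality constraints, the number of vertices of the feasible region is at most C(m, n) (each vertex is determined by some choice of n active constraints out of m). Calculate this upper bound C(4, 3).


Each vertex corresponds to some choice of n active constraints out of m, so the number of vertices is at most C(m, n) = m! / (n!(m-n)!).
m = 4, n = 3
Numerator: 4 * 3 * 2
Denominator: 3! = 6
C(4, 3) = 4


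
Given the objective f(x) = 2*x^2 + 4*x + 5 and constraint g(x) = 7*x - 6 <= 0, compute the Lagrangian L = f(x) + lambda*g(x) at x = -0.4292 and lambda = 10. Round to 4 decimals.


Step 1: Evaluate f(x).
f(-0.4292) = 2*(-0.4292)^2 + 4*(-0.4292) + 5 = 3.6516
Step 2: Evaluate g(x).
g(-0.4292) = 7*-0.4292 - 6 = -9.0044
Step 3: Compute Lagrangian.
L = 3.6516 + 10*-9.0044 = -86.3924


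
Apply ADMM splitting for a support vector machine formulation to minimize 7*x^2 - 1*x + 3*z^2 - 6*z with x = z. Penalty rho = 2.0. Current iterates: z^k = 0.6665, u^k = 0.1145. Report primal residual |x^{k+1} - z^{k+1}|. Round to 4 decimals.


ADMM iteration with rho = 2.0, z^k = 0.6665, u^k = 0.1145
Step 1: x-update.
Minimize 7*x^2 - 1*x + (2.0/2)*(x - 0.6665 + 0.1145)^2
FOC: (2*7 + 2.0)*x = 1 + 2.0*(0.6665 - 0.1145)
x^{k+1} = 0.1315
Step 2: z-update.
Minimize 3*z^2 - 6*z + (2.0/2)*(0.1315 - z + 0.1145)^2
FOC: (2*3 + 2.0)*z = 6 + 2.0*(0.1315 + 0.1145)
z^{k+1} = 0.8115
Step 3: u-update.
u^{k+1} = 0.1145 + 0.1315 - 0.8115 = -0.5655
Step 4: Primal residual = |0.1315 - 0.8115| = 0.68


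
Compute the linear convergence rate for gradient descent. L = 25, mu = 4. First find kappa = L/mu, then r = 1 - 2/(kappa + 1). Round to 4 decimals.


Step 1: Compute the condition number.
kappa = L/mu = 25/4 = 6.25
Step 2: Compute the convergence rate.
r = 1 - 2/(kappa + 1) = 1 - 2*mu/(L + mu) = (L - mu)/(L + mu) = 21/29 = 0.7241


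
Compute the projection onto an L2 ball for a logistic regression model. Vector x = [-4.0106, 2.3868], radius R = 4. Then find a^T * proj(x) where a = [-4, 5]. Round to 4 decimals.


Step 1: Compute ||x|| (intermediates to 6 decimals).
||x|| = sqrt((-4.0106)^2 + 2.3868^2) = 4.66709
Step 2: Project.
Since ||x|| > R, scale = R/||x|| = 4/4.66709 = 0.857065, proj(x) = scale * x
proj(x) = [-3.437345, 2.045643]
Step 3: Dot product.
a^T * proj(x) = -4*(-3.437345) + 5*2.045643 = 23.9776


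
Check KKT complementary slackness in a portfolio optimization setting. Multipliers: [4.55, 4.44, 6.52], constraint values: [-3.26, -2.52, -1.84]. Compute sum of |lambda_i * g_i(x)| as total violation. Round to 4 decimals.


KKT complementary slackness check:
lambda_1 * g_1 = 4.55 * -3.26 = -14.833
lambda_2 * g_2 = 4.44 * -2.52 = -11.1888
lambda_3 * g_3 = 6.52 * -1.84 = -11.9968
Total violation = 14.833 + 11.1888 + 11.9968 = 38.0186


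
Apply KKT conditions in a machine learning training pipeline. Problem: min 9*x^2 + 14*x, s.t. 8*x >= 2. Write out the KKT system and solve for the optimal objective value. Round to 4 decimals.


Step 1: Try lambda = 0 (constraint inactive).
x_unc = -14/(2*9) = -0.7778
Check: 8*-0.7778 = -6.2224 < 2 -- violated!
Step 2: Constraint must be active: 8*x = 2
x* = 2/8 = 0.25
lambda = (2*9*0.25 + 14)/8 = 2.3125
Step 3: Compute optimal value.
f(x*) = 9*0.25^2 + 14*0.25 = 4.0625


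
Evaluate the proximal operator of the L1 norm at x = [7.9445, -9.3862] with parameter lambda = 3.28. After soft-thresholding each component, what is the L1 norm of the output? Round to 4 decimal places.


Soft-thresholding with lambda = 3.28:
prox(7.9445) = sign(7.9445)*max(|7.9445| - 3.28, 0) = 4.6645
prox(-9.3862) = sign(-9.3862)*max(|-9.3862| - 3.28, 0) = -6.1062
prox(x) = [4.6645, -6.1062]
||prox(x)||_1 = 4.6645 + 6.1062 = 10.7707


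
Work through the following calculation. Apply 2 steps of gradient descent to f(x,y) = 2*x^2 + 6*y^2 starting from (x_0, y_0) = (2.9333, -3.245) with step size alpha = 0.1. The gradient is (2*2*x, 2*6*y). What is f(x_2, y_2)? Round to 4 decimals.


Gradient descent on f(x,y) = 2*x^2 + 6*y^2.
Starting point: (2.9333, -3.245), alpha = 0.1
Step 1: grad_x = 2*2*2.9333 = 11.7332, grad_y = 2*6*-3.245 = -38.94
  x_1 = 2.9333 - 0.1*11.7332 = 1.76
  y_1 = -3.245 - 0.1*-38.94 = 0.649
Step 2: grad_x = 2*2*1.76 = 7.0399, grad_y = 2*6*0.649 = 7.788
  x_2 = 1.76 - 0.1*7.0399 = 1.056
  y_2 = 0.649 - 0.1*7.788 = -0.1298
f(1.056, -0.1298) = 2*1.056^2 + 6*(-0.1298)^2 = 2.3313
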